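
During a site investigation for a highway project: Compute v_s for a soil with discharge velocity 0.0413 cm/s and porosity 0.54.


Using v_s = v_d / n
v_s = 0.0413 / 0.54
v_s = 0.07648 cm/s


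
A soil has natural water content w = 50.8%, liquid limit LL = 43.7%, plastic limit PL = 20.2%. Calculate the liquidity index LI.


First compute the plasticity index:
PI = LL - PL = 43.7 - 20.2 = 23.5
Then compute the liquidity index:
LI = (w - PL) / PI
LI = (50.8 - 20.2) / 23.5
LI = 1.302


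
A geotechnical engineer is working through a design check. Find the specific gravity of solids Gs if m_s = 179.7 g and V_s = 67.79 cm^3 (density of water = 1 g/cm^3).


Using Gs = m_s / (V_s * rho_w)
Since rho_w = 1 g/cm^3:
Gs = 179.7 / 67.79
Gs = 2.651


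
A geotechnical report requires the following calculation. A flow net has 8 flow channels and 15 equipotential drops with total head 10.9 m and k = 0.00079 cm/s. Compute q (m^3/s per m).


Convert k to m/s for unit consistency with H:
k = 0.00079 cm/s = 0.00079 / 100 m/s = 7.9e-06 m/s
Using q = k * H * Nf / Nd
Nf / Nd = 8 / 15 = 0.5333
q = 7.9e-06 * 10.9 * 0.5333
q = 4.593e-05 m^3/s per m


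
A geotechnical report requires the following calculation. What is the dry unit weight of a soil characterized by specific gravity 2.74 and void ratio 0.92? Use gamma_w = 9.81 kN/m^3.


Using gamma_d = Gs * gamma_w / (1 + e)
gamma_d = 2.74 * 9.81 / (1 + 0.92)
gamma_d = 2.74 * 9.81 / 1.92
gamma_d = 14.0 kN/m^3


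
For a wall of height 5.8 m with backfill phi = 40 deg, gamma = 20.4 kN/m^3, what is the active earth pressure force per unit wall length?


Compute active earth pressure coefficient:
Ka = tan^2(45 - phi/2) = tan^2(25.0) = 0.217443
Compute active force:
Pa = 0.5 * Ka * gamma * H^2
Pa = 0.5 * 0.217443 * 20.4 * 5.8^2
Pa = 74.61 kN/m


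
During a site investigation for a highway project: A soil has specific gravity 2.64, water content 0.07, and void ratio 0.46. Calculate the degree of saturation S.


Using S = Gs * w / e
S = 2.64 * 0.07 / 0.46
S = 0.4017


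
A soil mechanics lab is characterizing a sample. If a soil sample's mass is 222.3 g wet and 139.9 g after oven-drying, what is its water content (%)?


Using w = (m_wet - m_dry) / m_dry * 100
m_wet - m_dry = 222.3 - 139.9 = 82.4 g
w = 82.4 / 139.9 * 100
w = 58.9 %


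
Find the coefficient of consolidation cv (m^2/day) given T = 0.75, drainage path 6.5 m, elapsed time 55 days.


Using cv = T * H_dr^2 / t
H_dr^2 = 6.5^2 = 42.25
cv = 0.75 * 42.25 / 55
cv = 0.57614 m^2/day


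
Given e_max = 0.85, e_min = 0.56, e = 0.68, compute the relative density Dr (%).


Using Dr = (e_max - e) / (e_max - e_min) * 100
e_max - e = 0.85 - 0.68 = 0.17
e_max - e_min = 0.85 - 0.56 = 0.29
Dr = 0.17 / 0.29 * 100
Dr = 58.62 %


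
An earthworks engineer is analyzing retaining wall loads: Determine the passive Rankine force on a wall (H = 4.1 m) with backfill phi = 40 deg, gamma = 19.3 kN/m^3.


Compute passive earth pressure coefficient:
Kp = tan^2(45 + phi/2) = tan^2(65.0) = 4.59891
Compute passive force:
Pp = 0.5 * Kp * gamma * H^2
Pp = 0.5 * 4.59891 * 19.3 * 4.1^2
Pp = 746.02 kN/m


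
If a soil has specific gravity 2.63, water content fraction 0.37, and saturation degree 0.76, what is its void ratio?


Using the relation e = Gs * w / S
e = 2.63 * 0.37 / 0.76
e = 1.2804


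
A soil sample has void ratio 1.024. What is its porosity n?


Result: 0.5059

Derivation:
Using the relation n = e / (1 + e)
n = 1.024 / (1 + 1.024)
n = 1.024 / 2.024
n = 0.5059


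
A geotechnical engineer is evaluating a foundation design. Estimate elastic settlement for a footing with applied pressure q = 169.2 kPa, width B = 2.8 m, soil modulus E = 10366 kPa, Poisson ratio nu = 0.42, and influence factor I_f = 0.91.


Using Se = q * B * (1 - nu^2) * I_f / E
1 - nu^2 = 1 - 0.42^2 = 0.8236
Se = 169.2 * 2.8 * 0.8236 * 0.91 / 10366
Se = 0.034253 m
Convert to mm: Se = 0.034253 * 1000 = 34.253 mm


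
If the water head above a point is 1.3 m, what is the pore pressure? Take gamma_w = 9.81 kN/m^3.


Using u = gamma_w * h_w
u = 9.81 * 1.3
u = 12.75 kPa


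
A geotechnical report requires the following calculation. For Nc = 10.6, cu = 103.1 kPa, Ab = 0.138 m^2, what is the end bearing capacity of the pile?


Using Qb = Nc * cu * Ab
Qb = 10.6 * 103.1 * 0.138
Qb = 150.81 kN


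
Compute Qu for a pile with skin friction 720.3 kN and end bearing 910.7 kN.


Result: 1631.0 kN

Derivation:
Using Qu = Qf + Qb
Qu = 720.3 + 910.7
Qu = 1631.0 kN


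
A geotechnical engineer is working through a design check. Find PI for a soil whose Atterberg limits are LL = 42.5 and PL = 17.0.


Using PI = LL - PL
PI = 42.5 - 17.0
PI = 25.5


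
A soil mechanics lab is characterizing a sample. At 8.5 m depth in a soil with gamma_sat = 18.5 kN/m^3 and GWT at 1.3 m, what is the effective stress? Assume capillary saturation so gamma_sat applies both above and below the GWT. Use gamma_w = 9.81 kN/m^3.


Total stress = gamma_sat * depth
sigma = 18.5 * 8.5 = 157.25 kPa
Pore water pressure u = gamma_w * (depth - d_wt)
u = 9.81 * (8.5 - 1.3) = 70.632 kPa
Effective stress = sigma - u
sigma' = 157.25 - 70.632 = 86.62 kPa


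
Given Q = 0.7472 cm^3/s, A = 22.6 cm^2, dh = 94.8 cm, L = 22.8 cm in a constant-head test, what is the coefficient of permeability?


Result: 0.007952 cm/s

Derivation:
Compute hydraulic gradient:
i = dh / L = 94.8 / 22.8 = 4.15789
Then apply Darcy's law:
k = Q / (A * i)
k = 0.7472 / (22.6 * 4.15789)
k = 0.7472 / 93.9684
k = 0.007952 cm/s


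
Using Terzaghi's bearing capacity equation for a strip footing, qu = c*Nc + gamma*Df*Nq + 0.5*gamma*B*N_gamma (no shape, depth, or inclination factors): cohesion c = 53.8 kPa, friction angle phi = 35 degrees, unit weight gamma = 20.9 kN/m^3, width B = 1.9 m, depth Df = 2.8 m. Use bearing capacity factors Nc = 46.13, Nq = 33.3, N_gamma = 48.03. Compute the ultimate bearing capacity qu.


Compute qu = c*Nc + gamma*Df*Nq + 0.5*gamma*B*N_gamma
Term 1: 53.8 * 46.13 = 2481.794
Term 2: 20.9 * 2.8 * 33.3 = 1948.716
Term 3: 0.5 * 20.9 * 1.9 * 48.03 = 953.63565
qu = 2481.794 + 1948.716 + 953.63565
qu = 5384.15 kPa


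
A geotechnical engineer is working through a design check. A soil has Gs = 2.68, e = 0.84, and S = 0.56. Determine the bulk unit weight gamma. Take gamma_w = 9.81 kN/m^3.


Using gamma = gamma_w * (Gs + S*e) / (1 + e)
Numerator: Gs + S*e = 2.68 + 0.56*0.84 = 3.1504
Denominator: 1 + e = 1 + 0.84 = 1.84
gamma = 9.81 * 3.1504 / 1.84
gamma = 16.796 kN/m^3


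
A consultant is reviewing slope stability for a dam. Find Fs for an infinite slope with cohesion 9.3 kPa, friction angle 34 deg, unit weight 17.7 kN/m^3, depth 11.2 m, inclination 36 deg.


Result: 1.027

Derivation:
Using Fs = c / (gamma*H*sin(beta)*cos(beta)) + tan(phi)/tan(beta)
Cohesion contribution = 9.3 / (17.7*11.2*sin(36)*cos(36))
Cohesion contribution = 0.0986541
Friction contribution = tan(34)/tan(36) = 0.928381
Fs = 0.0986541 + 0.928381
Fs = 1.027


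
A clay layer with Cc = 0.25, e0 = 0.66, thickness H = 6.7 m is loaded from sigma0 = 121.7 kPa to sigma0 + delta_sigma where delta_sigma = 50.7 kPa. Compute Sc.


Using Sc = Cc * H / (1 + e0) * log10((sigma0 + delta_sigma) / sigma0)
Stress ratio = (121.7 + 50.7) / 121.7 = 1.4166
log10(1.4166) = 0.151247
Cc * H / (1 + e0) = 0.25 * 6.7 / (1 + 0.66) = 1.00904
Sc = 1.00904 * 0.151247
Sc = 0.1526 m


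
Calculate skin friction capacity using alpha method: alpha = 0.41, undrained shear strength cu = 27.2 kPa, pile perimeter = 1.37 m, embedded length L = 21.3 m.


Result: 325.43 kN

Derivation:
Using Qs = alpha * cu * perimeter * L
Qs = 0.41 * 27.2 * 1.37 * 21.3
Qs = 325.43 kN


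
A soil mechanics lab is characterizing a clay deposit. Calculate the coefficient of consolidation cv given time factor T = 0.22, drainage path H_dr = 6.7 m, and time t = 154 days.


Result: 0.06413 m^2/day

Derivation:
Using cv = T * H_dr^2 / t
H_dr^2 = 6.7^2 = 44.89
cv = 0.22 * 44.89 / 154
cv = 0.06413 m^2/day


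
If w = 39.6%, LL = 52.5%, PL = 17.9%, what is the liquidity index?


First compute the plasticity index:
PI = LL - PL = 52.5 - 17.9 = 34.6
Then compute the liquidity index:
LI = (w - PL) / PI
LI = (39.6 - 17.9) / 34.6
LI = 0.627


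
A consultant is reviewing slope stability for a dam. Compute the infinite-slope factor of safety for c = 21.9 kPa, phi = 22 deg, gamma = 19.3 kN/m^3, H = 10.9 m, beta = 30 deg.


Using Fs = c / (gamma*H*sin(beta)*cos(beta)) + tan(phi)/tan(beta)
Cohesion contribution = 21.9 / (19.3*10.9*sin(30)*cos(30))
Cohesion contribution = 0.240414
Friction contribution = tan(22)/tan(30) = 0.699794
Fs = 0.240414 + 0.699794
Fs = 0.94


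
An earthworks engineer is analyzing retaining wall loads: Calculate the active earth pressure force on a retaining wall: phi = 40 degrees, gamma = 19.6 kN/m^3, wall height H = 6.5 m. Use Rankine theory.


Compute active earth pressure coefficient:
Ka = tan^2(45 - phi/2) = tan^2(25.0) = 0.217443
Compute active force:
Pa = 0.5 * Ka * gamma * H^2
Pa = 0.5 * 0.217443 * 19.6 * 6.5^2
Pa = 90.03 kN/m


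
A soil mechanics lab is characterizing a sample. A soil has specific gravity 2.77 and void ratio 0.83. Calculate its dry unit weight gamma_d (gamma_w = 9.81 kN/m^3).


Using gamma_d = Gs * gamma_w / (1 + e)
gamma_d = 2.77 * 9.81 / (1 + 0.83)
gamma_d = 2.77 * 9.81 / 1.83
gamma_d = 14.849 kN/m^3


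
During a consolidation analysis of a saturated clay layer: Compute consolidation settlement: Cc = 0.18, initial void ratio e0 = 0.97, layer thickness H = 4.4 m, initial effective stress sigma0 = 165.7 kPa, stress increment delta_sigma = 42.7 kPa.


Result: 0.04 m

Derivation:
Using Sc = Cc * H / (1 + e0) * log10((sigma0 + delta_sigma) / sigma0)
Stress ratio = (165.7 + 42.7) / 165.7 = 1.25769
log10(1.25769) = 0.0995752
Cc * H / (1 + e0) = 0.18 * 4.4 / (1 + 0.97) = 0.40203
Sc = 0.40203 * 0.0995752
Sc = 0.04 m


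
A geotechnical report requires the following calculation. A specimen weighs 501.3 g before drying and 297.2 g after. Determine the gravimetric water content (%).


Result: 68.67 %

Derivation:
Using w = (m_wet - m_dry) / m_dry * 100
m_wet - m_dry = 501.3 - 297.2 = 204.1 g
w = 204.1 / 297.2 * 100
w = 68.67 %


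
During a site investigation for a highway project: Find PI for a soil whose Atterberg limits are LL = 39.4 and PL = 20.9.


Using PI = LL - PL
PI = 39.4 - 20.9
PI = 18.5


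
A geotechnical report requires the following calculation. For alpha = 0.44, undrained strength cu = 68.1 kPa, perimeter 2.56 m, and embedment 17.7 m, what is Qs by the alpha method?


Result: 1357.73 kN

Derivation:
Using Qs = alpha * cu * perimeter * L
Qs = 0.44 * 68.1 * 2.56 * 17.7
Qs = 1357.73 kN


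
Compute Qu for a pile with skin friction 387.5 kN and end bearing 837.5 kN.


Using Qu = Qf + Qb
Qu = 387.5 + 837.5
Qu = 1225.0 kN


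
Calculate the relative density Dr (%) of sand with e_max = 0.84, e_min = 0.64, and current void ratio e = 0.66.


Using Dr = (e_max - e) / (e_max - e_min) * 100
e_max - e = 0.84 - 0.66 = 0.18
e_max - e_min = 0.84 - 0.64 = 0.2
Dr = 0.18 / 0.2 * 100
Dr = 90.0 %


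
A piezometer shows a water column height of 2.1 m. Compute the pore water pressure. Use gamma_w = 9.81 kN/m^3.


Using u = gamma_w * h_w
u = 9.81 * 2.1
u = 20.6 kPa


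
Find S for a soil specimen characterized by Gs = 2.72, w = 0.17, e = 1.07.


Result: 0.4321

Derivation:
Using S = Gs * w / e
S = 2.72 * 0.17 / 1.07
S = 0.4321


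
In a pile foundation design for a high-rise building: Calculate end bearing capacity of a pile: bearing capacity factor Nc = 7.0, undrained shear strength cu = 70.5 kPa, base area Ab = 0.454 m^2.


Using Qb = Nc * cu * Ab
Qb = 7.0 * 70.5 * 0.454
Qb = 224.05 kN


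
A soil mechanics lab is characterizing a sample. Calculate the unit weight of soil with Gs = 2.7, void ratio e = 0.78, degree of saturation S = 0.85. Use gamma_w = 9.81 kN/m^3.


Using gamma = gamma_w * (Gs + S*e) / (1 + e)
Numerator: Gs + S*e = 2.7 + 0.85*0.78 = 3.363
Denominator: 1 + e = 1 + 0.78 = 1.78
gamma = 9.81 * 3.363 / 1.78
gamma = 18.534 kN/m^3


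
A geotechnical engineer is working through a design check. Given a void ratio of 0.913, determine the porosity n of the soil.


Result: 0.4773

Derivation:
Using the relation n = e / (1 + e)
n = 0.913 / (1 + 0.913)
n = 0.913 / 1.913
n = 0.4773


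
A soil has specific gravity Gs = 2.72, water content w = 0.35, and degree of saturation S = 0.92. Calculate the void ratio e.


Result: 1.0348

Derivation:
Using the relation e = Gs * w / S
e = 2.72 * 0.35 / 0.92
e = 1.0348


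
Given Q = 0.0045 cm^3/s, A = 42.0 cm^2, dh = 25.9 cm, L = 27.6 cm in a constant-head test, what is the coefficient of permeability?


Compute hydraulic gradient:
i = dh / L = 25.9 / 27.6 = 0.938406
Then apply Darcy's law:
k = Q / (A * i)
k = 0.0045 / (42.0 * 0.938406)
k = 0.0045 / 39.413
k = 0.000114 cm/s


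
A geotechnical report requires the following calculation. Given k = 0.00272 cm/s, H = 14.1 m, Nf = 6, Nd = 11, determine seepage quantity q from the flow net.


Result: 0.0002092 m^3/s per m

Derivation:
Convert k to m/s for unit consistency with H:
k = 0.00272 cm/s = 0.00272 / 100 m/s = 2.72e-05 m/s
Using q = k * H * Nf / Nd
Nf / Nd = 6 / 11 = 0.5455
q = 2.72e-05 * 14.1 * 0.5455
q = 0.0002092 m^3/s per m


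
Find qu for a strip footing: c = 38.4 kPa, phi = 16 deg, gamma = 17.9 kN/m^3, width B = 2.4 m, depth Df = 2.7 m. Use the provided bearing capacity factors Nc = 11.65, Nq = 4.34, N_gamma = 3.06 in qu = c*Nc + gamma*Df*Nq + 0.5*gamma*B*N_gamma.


Compute qu = c*Nc + gamma*Df*Nq + 0.5*gamma*B*N_gamma
Term 1: 38.4 * 11.65 = 447.36
Term 2: 17.9 * 2.7 * 4.34 = 209.7522
Term 3: 0.5 * 17.9 * 2.4 * 3.06 = 65.7288
qu = 447.36 + 209.7522 + 65.7288
qu = 722.84 kPa


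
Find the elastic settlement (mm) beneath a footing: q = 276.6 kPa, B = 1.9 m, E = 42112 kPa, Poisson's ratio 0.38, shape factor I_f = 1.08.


Using Se = q * B * (1 - nu^2) * I_f / E
1 - nu^2 = 1 - 0.38^2 = 0.8556
Se = 276.6 * 1.9 * 0.8556 * 1.08 / 42112
Se = 0.011532 m
Convert to mm: Se = 0.011532 * 1000 = 11.532 mm


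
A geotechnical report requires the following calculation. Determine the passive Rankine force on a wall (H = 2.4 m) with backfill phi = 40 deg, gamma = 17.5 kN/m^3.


Compute passive earth pressure coefficient:
Kp = tan^2(45 + phi/2) = tan^2(65.0) = 4.59891
Compute passive force:
Pp = 0.5 * Kp * gamma * H^2
Pp = 0.5 * 4.59891 * 17.5 * 2.4^2
Pp = 231.79 kN/m


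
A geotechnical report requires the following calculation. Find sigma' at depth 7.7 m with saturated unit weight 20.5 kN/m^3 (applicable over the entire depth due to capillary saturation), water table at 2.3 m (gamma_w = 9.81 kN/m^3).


Result: 104.88 kPa

Derivation:
Total stress = gamma_sat * depth
sigma = 20.5 * 7.7 = 157.85 kPa
Pore water pressure u = gamma_w * (depth - d_wt)
u = 9.81 * (7.7 - 2.3) = 52.974 kPa
Effective stress = sigma - u
sigma' = 157.85 - 52.974 = 104.88 kPa


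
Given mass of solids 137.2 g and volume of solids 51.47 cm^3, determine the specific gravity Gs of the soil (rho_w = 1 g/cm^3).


Using Gs = m_s / (V_s * rho_w)
Since rho_w = 1 g/cm^3:
Gs = 137.2 / 51.47
Gs = 2.666


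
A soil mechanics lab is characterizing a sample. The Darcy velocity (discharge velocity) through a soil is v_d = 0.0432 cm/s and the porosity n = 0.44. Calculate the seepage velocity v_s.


Using v_s = v_d / n
v_s = 0.0432 / 0.44
v_s = 0.09818 cm/s


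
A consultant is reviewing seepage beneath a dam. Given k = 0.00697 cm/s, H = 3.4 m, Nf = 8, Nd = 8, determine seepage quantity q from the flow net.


Result: 0.000237 m^3/s per m

Derivation:
Convert k to m/s for unit consistency with H:
k = 0.00697 cm/s = 0.00697 / 100 m/s = 6.97e-05 m/s
Using q = k * H * Nf / Nd
Nf / Nd = 8 / 8 = 1.0
q = 6.97e-05 * 3.4 * 1.0
q = 0.000237 m^3/s per m


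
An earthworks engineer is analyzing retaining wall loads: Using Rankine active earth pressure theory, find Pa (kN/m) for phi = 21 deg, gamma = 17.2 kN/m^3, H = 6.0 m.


Result: 146.24 kN/m

Derivation:
Compute active earth pressure coefficient:
Ka = tan^2(45 - phi/2) = tan^2(34.5) = 0.472355
Compute active force:
Pa = 0.5 * Ka * gamma * H^2
Pa = 0.5 * 0.472355 * 17.2 * 6.0^2
Pa = 146.24 kN/m


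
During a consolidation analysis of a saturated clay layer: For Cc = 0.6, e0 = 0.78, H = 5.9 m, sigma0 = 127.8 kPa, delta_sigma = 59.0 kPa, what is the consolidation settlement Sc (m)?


Result: 0.3278 m

Derivation:
Using Sc = Cc * H / (1 + e0) * log10((sigma0 + delta_sigma) / sigma0)
Stress ratio = (127.8 + 59.0) / 127.8 = 1.46166
log10(1.46166) = 0.164846
Cc * H / (1 + e0) = 0.6 * 5.9 / (1 + 0.78) = 1.98876
Sc = 1.98876 * 0.164846
Sc = 0.3278 m


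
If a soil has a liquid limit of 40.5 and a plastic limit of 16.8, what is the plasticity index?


Using PI = LL - PL
PI = 40.5 - 16.8
PI = 23.7


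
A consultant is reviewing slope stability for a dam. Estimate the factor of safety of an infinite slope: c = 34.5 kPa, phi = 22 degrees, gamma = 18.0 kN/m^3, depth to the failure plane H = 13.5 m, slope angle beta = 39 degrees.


Result: 0.789

Derivation:
Using Fs = c / (gamma*H*sin(beta)*cos(beta)) + tan(phi)/tan(beta)
Cohesion contribution = 34.5 / (18.0*13.5*sin(39)*cos(39))
Cohesion contribution = 0.290294
Friction contribution = tan(22)/tan(39) = 0.498931
Fs = 0.290294 + 0.498931
Fs = 0.789


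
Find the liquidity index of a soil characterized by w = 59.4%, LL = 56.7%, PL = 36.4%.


First compute the plasticity index:
PI = LL - PL = 56.7 - 36.4 = 20.3
Then compute the liquidity index:
LI = (w - PL) / PI
LI = (59.4 - 36.4) / 20.3
LI = 1.133


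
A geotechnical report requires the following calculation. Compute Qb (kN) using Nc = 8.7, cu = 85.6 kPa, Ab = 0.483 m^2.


Result: 359.7 kN

Derivation:
Using Qb = Nc * cu * Ab
Qb = 8.7 * 85.6 * 0.483
Qb = 359.7 kN


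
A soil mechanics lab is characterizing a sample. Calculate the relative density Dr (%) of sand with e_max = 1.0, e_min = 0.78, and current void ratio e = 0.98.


Result: 9.09 %

Derivation:
Using Dr = (e_max - e) / (e_max - e_min) * 100
e_max - e = 1.0 - 0.98 = 0.02
e_max - e_min = 1.0 - 0.78 = 0.22
Dr = 0.02 / 0.22 * 100
Dr = 9.09 %


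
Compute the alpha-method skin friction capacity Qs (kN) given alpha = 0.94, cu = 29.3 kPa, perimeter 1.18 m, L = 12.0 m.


Result: 389.99 kN

Derivation:
Using Qs = alpha * cu * perimeter * L
Qs = 0.94 * 29.3 * 1.18 * 12.0
Qs = 389.99 kN


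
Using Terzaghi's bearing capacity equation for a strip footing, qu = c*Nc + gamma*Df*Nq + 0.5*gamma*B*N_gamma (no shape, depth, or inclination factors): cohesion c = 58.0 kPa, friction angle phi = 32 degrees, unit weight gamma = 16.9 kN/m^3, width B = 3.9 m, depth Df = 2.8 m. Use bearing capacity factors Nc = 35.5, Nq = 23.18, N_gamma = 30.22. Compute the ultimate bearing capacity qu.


Compute qu = c*Nc + gamma*Df*Nq + 0.5*gamma*B*N_gamma
Term 1: 58.0 * 35.5 = 2059.0
Term 2: 16.9 * 2.8 * 23.18 = 1096.8776
Term 3: 0.5 * 16.9 * 3.9 * 30.22 = 995.9001
qu = 2059.0 + 1096.8776 + 995.9001
qu = 4151.78 kPa


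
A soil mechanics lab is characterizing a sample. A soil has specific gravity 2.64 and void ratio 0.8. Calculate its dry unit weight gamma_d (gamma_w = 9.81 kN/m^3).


Using gamma_d = Gs * gamma_w / (1 + e)
gamma_d = 2.64 * 9.81 / (1 + 0.8)
gamma_d = 2.64 * 9.81 / 1.8
gamma_d = 14.388 kN/m^3


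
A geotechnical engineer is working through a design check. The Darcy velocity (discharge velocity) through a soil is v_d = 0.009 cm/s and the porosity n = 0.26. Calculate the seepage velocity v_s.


Using v_s = v_d / n
v_s = 0.009 / 0.26
v_s = 0.03462 cm/s


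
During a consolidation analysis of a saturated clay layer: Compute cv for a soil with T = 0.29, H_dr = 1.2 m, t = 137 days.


Result: 0.00305 m^2/day

Derivation:
Using cv = T * H_dr^2 / t
H_dr^2 = 1.2^2 = 1.44
cv = 0.29 * 1.44 / 137
cv = 0.00305 m^2/day


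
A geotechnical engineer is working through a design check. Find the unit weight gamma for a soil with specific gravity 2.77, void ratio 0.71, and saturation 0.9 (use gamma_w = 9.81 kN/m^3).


Using gamma = gamma_w * (Gs + S*e) / (1 + e)
Numerator: Gs + S*e = 2.77 + 0.9*0.71 = 3.409
Denominator: 1 + e = 1 + 0.71 = 1.71
gamma = 9.81 * 3.409 / 1.71
gamma = 19.557 kN/m^3


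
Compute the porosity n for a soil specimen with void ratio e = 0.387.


Using the relation n = e / (1 + e)
n = 0.387 / (1 + 0.387)
n = 0.387 / 1.387
n = 0.279


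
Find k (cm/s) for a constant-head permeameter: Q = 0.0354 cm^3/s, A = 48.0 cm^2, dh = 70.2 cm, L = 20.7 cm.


Compute hydraulic gradient:
i = dh / L = 70.2 / 20.7 = 3.3913
Then apply Darcy's law:
k = Q / (A * i)
k = 0.0354 / (48.0 * 3.3913)
k = 0.0354 / 162.783
k = 0.000217 cm/s


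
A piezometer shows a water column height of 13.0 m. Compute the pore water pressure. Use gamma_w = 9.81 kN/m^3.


Result: 127.53 kPa

Derivation:
Using u = gamma_w * h_w
u = 9.81 * 13.0
u = 127.53 kPa


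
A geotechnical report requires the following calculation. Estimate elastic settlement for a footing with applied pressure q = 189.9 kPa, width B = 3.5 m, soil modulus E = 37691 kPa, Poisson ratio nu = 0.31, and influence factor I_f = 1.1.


Result: 17.533 mm

Derivation:
Using Se = q * B * (1 - nu^2) * I_f / E
1 - nu^2 = 1 - 0.31^2 = 0.9039
Se = 189.9 * 3.5 * 0.9039 * 1.1 / 37691
Se = 0.017533 m
Convert to mm: Se = 0.017533 * 1000 = 17.533 mm


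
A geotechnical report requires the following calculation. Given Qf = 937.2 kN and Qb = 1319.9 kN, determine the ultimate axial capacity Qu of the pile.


Using Qu = Qf + Qb
Qu = 937.2 + 1319.9
Qu = 2257.1 kN


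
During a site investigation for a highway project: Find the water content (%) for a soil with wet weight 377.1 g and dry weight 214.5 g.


Using w = (m_wet - m_dry) / m_dry * 100
m_wet - m_dry = 377.1 - 214.5 = 162.6 g
w = 162.6 / 214.5 * 100
w = 75.8 %


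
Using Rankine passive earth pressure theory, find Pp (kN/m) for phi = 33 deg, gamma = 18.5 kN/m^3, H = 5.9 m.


Compute passive earth pressure coefficient:
Kp = tan^2(45 + phi/2) = tan^2(61.5) = 3.39212
Compute passive force:
Pp = 0.5 * Kp * gamma * H^2
Pp = 0.5 * 3.39212 * 18.5 * 5.9^2
Pp = 1092.24 kN/m


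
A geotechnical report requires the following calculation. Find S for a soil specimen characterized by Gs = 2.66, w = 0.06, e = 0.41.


Using S = Gs * w / e
S = 2.66 * 0.06 / 0.41
S = 0.3893


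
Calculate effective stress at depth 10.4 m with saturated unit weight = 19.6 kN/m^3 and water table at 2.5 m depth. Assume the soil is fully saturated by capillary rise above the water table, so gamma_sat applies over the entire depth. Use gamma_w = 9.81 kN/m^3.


Total stress = gamma_sat * depth
sigma = 19.6 * 10.4 = 203.84 kPa
Pore water pressure u = gamma_w * (depth - d_wt)
u = 9.81 * (10.4 - 2.5) = 77.499 kPa
Effective stress = sigma - u
sigma' = 203.84 - 77.499 = 126.34 kPa


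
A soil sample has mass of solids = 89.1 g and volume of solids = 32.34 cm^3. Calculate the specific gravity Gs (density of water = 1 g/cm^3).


Result: 2.755

Derivation:
Using Gs = m_s / (V_s * rho_w)
Since rho_w = 1 g/cm^3:
Gs = 89.1 / 32.34
Gs = 2.755


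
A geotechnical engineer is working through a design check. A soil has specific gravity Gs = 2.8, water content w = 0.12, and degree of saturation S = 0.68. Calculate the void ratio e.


Using the relation e = Gs * w / S
e = 2.8 * 0.12 / 0.68
e = 0.4941


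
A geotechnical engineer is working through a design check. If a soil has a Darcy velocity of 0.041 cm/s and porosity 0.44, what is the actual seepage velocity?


Using v_s = v_d / n
v_s = 0.041 / 0.44
v_s = 0.09318 cm/s


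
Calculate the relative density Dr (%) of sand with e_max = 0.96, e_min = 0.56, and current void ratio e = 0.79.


Using Dr = (e_max - e) / (e_max - e_min) * 100
e_max - e = 0.96 - 0.79 = 0.17
e_max - e_min = 0.96 - 0.56 = 0.4
Dr = 0.17 / 0.4 * 100
Dr = 42.5 %


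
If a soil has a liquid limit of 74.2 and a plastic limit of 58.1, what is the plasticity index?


Using PI = LL - PL
PI = 74.2 - 58.1
PI = 16.1


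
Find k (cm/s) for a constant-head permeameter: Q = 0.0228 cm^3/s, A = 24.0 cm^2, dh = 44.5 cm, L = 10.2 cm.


Compute hydraulic gradient:
i = dh / L = 44.5 / 10.2 = 4.36275
Then apply Darcy's law:
k = Q / (A * i)
k = 0.0228 / (24.0 * 4.36275)
k = 0.0228 / 104.706
k = 0.000218 cm/s


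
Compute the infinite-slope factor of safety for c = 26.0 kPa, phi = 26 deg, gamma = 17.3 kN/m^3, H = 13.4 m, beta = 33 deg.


Using Fs = c / (gamma*H*sin(beta)*cos(beta)) + tan(phi)/tan(beta)
Cohesion contribution = 26.0 / (17.3*13.4*sin(33)*cos(33))
Cohesion contribution = 0.24554
Friction contribution = tan(26)/tan(33) = 0.751042
Fs = 0.24554 + 0.751042
Fs = 0.997


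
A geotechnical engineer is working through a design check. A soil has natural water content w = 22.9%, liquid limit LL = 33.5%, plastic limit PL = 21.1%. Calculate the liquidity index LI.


First compute the plasticity index:
PI = LL - PL = 33.5 - 21.1 = 12.4
Then compute the liquidity index:
LI = (w - PL) / PI
LI = (22.9 - 21.1) / 12.4
LI = 0.145


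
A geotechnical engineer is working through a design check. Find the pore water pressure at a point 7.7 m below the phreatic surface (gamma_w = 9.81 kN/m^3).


Using u = gamma_w * h_w
u = 9.81 * 7.7
u = 75.54 kPa


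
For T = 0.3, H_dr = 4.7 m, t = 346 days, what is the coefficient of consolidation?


Result: 0.01915 m^2/day

Derivation:
Using cv = T * H_dr^2 / t
H_dr^2 = 4.7^2 = 22.09
cv = 0.3 * 22.09 / 346
cv = 0.01915 m^2/day


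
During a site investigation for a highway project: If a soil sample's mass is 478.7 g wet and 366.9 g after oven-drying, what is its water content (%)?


Using w = (m_wet - m_dry) / m_dry * 100
m_wet - m_dry = 478.7 - 366.9 = 111.8 g
w = 111.8 / 366.9 * 100
w = 30.47 %


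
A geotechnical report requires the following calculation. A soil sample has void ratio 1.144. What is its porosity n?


Using the relation n = e / (1 + e)
n = 1.144 / (1 + 1.144)
n = 1.144 / 2.144
n = 0.5336


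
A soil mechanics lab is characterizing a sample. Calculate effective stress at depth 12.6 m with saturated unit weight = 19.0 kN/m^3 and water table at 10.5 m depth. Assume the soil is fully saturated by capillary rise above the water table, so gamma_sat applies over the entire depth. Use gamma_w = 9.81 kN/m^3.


Result: 218.8 kPa

Derivation:
Total stress = gamma_sat * depth
sigma = 19.0 * 12.6 = 239.4 kPa
Pore water pressure u = gamma_w * (depth - d_wt)
u = 9.81 * (12.6 - 10.5) = 20.601 kPa
Effective stress = sigma - u
sigma' = 239.4 - 20.601 = 218.8 kPa


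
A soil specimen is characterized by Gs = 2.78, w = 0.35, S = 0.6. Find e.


Using the relation e = Gs * w / S
e = 2.78 * 0.35 / 0.6
e = 1.6217


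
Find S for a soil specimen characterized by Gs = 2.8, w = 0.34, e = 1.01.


Using S = Gs * w / e
S = 2.8 * 0.34 / 1.01
S = 0.9426


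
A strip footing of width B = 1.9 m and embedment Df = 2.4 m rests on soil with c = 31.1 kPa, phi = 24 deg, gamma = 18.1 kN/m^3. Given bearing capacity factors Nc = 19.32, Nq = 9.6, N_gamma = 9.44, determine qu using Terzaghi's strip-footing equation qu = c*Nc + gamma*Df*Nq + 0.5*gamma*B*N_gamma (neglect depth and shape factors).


Compute qu = c*Nc + gamma*Df*Nq + 0.5*gamma*B*N_gamma
Term 1: 31.1 * 19.32 = 600.852
Term 2: 18.1 * 2.4 * 9.6 = 417.024
Term 3: 0.5 * 18.1 * 1.9 * 9.44 = 162.3208
qu = 600.852 + 417.024 + 162.3208
qu = 1180.2 kPa


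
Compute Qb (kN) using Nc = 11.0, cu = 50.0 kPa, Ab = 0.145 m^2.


Using Qb = Nc * cu * Ab
Qb = 11.0 * 50.0 * 0.145
Qb = 79.75 kN


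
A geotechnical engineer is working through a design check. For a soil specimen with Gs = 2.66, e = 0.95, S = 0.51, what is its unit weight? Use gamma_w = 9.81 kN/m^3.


Using gamma = gamma_w * (Gs + S*e) / (1 + e)
Numerator: Gs + S*e = 2.66 + 0.51*0.95 = 3.1445
Denominator: 1 + e = 1 + 0.95 = 1.95
gamma = 9.81 * 3.1445 / 1.95
gamma = 15.819 kN/m^3


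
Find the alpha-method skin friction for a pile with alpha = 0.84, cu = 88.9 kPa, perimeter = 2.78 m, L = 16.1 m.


Using Qs = alpha * cu * perimeter * L
Qs = 0.84 * 88.9 * 2.78 * 16.1
Qs = 3342.35 kN


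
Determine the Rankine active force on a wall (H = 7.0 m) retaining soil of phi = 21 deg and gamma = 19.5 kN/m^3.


Result: 225.67 kN/m

Derivation:
Compute active earth pressure coefficient:
Ka = tan^2(45 - phi/2) = tan^2(34.5) = 0.472355
Compute active force:
Pa = 0.5 * Ka * gamma * H^2
Pa = 0.5 * 0.472355 * 19.5 * 7.0^2
Pa = 225.67 kN/m


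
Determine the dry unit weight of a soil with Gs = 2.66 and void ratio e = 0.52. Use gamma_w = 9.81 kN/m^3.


Using gamma_d = Gs * gamma_w / (1 + e)
gamma_d = 2.66 * 9.81 / (1 + 0.52)
gamma_d = 2.66 * 9.81 / 1.52
gamma_d = 17.168 kN/m^3


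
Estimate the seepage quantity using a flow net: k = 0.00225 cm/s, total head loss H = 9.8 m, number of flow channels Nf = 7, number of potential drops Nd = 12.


Result: 0.0001286 m^3/s per m

Derivation:
Convert k to m/s for unit consistency with H:
k = 0.00225 cm/s = 0.00225 / 100 m/s = 2.25e-05 m/s
Using q = k * H * Nf / Nd
Nf / Nd = 7 / 12 = 0.5833
q = 2.25e-05 * 9.8 * 0.5833
q = 0.0001286 m^3/s per m


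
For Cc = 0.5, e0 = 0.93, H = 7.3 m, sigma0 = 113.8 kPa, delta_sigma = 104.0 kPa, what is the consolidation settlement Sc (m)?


Using Sc = Cc * H / (1 + e0) * log10((sigma0 + delta_sigma) / sigma0)
Stress ratio = (113.8 + 104.0) / 113.8 = 1.91388
log10(1.91388) = 0.281916
Cc * H / (1 + e0) = 0.5 * 7.3 / (1 + 0.93) = 1.89119
Sc = 1.89119 * 0.281916
Sc = 0.5332 m


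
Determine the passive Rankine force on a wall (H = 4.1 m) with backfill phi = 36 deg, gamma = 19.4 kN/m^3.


Compute passive earth pressure coefficient:
Kp = tan^2(45 + phi/2) = tan^2(63.0) = 3.85184
Compute passive force:
Pp = 0.5 * Kp * gamma * H^2
Pp = 0.5 * 3.85184 * 19.4 * 4.1^2
Pp = 628.07 kN/m


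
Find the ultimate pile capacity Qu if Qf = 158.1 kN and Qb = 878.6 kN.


Using Qu = Qf + Qb
Qu = 158.1 + 878.6
Qu = 1036.7 kN


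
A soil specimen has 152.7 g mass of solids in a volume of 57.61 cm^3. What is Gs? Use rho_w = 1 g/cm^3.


Result: 2.651

Derivation:
Using Gs = m_s / (V_s * rho_w)
Since rho_w = 1 g/cm^3:
Gs = 152.7 / 57.61
Gs = 2.651


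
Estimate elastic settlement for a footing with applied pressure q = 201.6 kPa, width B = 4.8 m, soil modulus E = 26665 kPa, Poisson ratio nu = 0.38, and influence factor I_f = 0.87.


Using Se = q * B * (1 - nu^2) * I_f / E
1 - nu^2 = 1 - 0.38^2 = 0.8556
Se = 201.6 * 4.8 * 0.8556 * 0.87 / 26665
Se = 0.027013 m
Convert to mm: Se = 0.027013 * 1000 = 27.013 mm


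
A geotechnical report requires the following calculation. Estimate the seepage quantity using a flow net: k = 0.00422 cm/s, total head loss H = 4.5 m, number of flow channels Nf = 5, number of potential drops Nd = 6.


Convert k to m/s for unit consistency with H:
k = 0.00422 cm/s = 0.00422 / 100 m/s = 4.22e-05 m/s
Using q = k * H * Nf / Nd
Nf / Nd = 5 / 6 = 0.8333
q = 4.22e-05 * 4.5 * 0.8333
q = 0.0001582 m^3/s per m


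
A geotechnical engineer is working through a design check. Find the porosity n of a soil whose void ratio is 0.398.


Using the relation n = e / (1 + e)
n = 0.398 / (1 + 0.398)
n = 0.398 / 1.398
n = 0.2847


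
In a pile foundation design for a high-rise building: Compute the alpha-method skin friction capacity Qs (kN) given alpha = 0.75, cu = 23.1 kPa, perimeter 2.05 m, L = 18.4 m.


Result: 653.5 kN

Derivation:
Using Qs = alpha * cu * perimeter * L
Qs = 0.75 * 23.1 * 2.05 * 18.4
Qs = 653.5 kN


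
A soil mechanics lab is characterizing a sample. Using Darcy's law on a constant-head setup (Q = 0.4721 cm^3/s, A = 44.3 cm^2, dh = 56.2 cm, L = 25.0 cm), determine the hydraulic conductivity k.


Compute hydraulic gradient:
i = dh / L = 56.2 / 25.0 = 2.248
Then apply Darcy's law:
k = Q / (A * i)
k = 0.4721 / (44.3 * 2.248)
k = 0.4721 / 99.5864
k = 0.004741 cm/s


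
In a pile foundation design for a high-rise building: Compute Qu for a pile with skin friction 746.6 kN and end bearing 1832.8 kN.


Using Qu = Qf + Qb
Qu = 746.6 + 1832.8
Qu = 2579.4 kN


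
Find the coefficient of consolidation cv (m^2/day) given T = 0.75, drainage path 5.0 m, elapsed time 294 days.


Using cv = T * H_dr^2 / t
H_dr^2 = 5.0^2 = 25.0
cv = 0.75 * 25.0 / 294
cv = 0.06378 m^2/day


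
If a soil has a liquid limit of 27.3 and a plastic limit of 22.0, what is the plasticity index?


Using PI = LL - PL
PI = 27.3 - 22.0
PI = 5.3


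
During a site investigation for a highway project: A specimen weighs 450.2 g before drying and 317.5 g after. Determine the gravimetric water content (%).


Using w = (m_wet - m_dry) / m_dry * 100
m_wet - m_dry = 450.2 - 317.5 = 132.7 g
w = 132.7 / 317.5 * 100
w = 41.8 %


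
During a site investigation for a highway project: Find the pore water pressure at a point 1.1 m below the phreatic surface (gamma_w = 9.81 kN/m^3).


Result: 10.79 kPa

Derivation:
Using u = gamma_w * h_w
u = 9.81 * 1.1
u = 10.79 kPa


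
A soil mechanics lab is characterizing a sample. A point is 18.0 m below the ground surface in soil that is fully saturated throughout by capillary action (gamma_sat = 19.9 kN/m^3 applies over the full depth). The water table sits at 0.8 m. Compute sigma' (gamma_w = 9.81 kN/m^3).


Result: 189.47 kPa

Derivation:
Total stress = gamma_sat * depth
sigma = 19.9 * 18.0 = 358.2 kPa
Pore water pressure u = gamma_w * (depth - d_wt)
u = 9.81 * (18.0 - 0.8) = 168.732 kPa
Effective stress = sigma - u
sigma' = 358.2 - 168.732 = 189.47 kPa


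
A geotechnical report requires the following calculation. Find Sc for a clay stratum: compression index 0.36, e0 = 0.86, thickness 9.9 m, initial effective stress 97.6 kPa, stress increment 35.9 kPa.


Using Sc = Cc * H / (1 + e0) * log10((sigma0 + delta_sigma) / sigma0)
Stress ratio = (97.6 + 35.9) / 97.6 = 1.36783
log10(1.36783) = 0.136031
Cc * H / (1 + e0) = 0.36 * 9.9 / (1 + 0.86) = 1.91613
Sc = 1.91613 * 0.136031
Sc = 0.2607 m


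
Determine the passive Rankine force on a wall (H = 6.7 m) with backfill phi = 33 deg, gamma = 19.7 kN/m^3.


Compute passive earth pressure coefficient:
Kp = tan^2(45 + phi/2) = tan^2(61.5) = 3.39212
Compute passive force:
Pp = 0.5 * Kp * gamma * H^2
Pp = 0.5 * 3.39212 * 19.7 * 6.7^2
Pp = 1499.88 kN/m


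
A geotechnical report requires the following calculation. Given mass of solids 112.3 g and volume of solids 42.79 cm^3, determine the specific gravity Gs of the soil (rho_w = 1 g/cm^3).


Result: 2.624

Derivation:
Using Gs = m_s / (V_s * rho_w)
Since rho_w = 1 g/cm^3:
Gs = 112.3 / 42.79
Gs = 2.624


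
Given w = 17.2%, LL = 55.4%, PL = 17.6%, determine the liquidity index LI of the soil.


First compute the plasticity index:
PI = LL - PL = 55.4 - 17.6 = 37.8
Then compute the liquidity index:
LI = (w - PL) / PI
LI = (17.2 - 17.6) / 37.8
LI = -0.011


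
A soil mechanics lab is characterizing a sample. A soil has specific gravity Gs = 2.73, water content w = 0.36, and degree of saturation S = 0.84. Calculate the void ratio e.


Using the relation e = Gs * w / S
e = 2.73 * 0.36 / 0.84
e = 1.17


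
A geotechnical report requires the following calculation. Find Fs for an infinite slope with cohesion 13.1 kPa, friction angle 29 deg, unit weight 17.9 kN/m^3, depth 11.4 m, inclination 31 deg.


Using Fs = c / (gamma*H*sin(beta)*cos(beta)) + tan(phi)/tan(beta)
Cohesion contribution = 13.1 / (17.9*11.4*sin(31)*cos(31))
Cohesion contribution = 0.145415
Friction contribution = tan(29)/tan(31) = 0.922525
Fs = 0.145415 + 0.922525
Fs = 1.068


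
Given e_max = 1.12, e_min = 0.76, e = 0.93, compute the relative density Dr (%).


Using Dr = (e_max - e) / (e_max - e_min) * 100
e_max - e = 1.12 - 0.93 = 0.19
e_max - e_min = 1.12 - 0.76 = 0.36
Dr = 0.19 / 0.36 * 100
Dr = 52.78 %


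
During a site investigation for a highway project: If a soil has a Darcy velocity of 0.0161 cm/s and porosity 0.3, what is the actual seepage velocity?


Using v_s = v_d / n
v_s = 0.0161 / 0.3
v_s = 0.05367 cm/s


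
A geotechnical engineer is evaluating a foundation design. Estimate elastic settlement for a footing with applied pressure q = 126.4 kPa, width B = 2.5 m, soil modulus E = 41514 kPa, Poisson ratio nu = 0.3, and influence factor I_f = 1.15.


Result: 7.966 mm

Derivation:
Using Se = q * B * (1 - nu^2) * I_f / E
1 - nu^2 = 1 - 0.3^2 = 0.91
Se = 126.4 * 2.5 * 0.91 * 1.15 / 41514
Se = 0.007966 m
Convert to mm: Se = 0.007966 * 1000 = 7.966 mm


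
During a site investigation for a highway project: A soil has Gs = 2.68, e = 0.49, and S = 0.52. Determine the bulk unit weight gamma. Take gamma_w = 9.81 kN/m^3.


Using gamma = gamma_w * (Gs + S*e) / (1 + e)
Numerator: Gs + S*e = 2.68 + 0.52*0.49 = 2.9348
Denominator: 1 + e = 1 + 0.49 = 1.49
gamma = 9.81 * 2.9348 / 1.49
gamma = 19.322 kN/m^3


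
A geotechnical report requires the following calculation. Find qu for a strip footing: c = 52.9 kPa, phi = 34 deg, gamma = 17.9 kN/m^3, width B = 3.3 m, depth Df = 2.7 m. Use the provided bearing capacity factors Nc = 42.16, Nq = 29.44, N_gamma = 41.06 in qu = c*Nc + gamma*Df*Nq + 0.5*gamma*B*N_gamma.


Result: 4865.81 kPa

Derivation:
Compute qu = c*Nc + gamma*Df*Nq + 0.5*gamma*B*N_gamma
Term 1: 52.9 * 42.16 = 2230.264
Term 2: 17.9 * 2.7 * 29.44 = 1422.8352
Term 3: 0.5 * 17.9 * 3.3 * 41.06 = 1212.7071
qu = 2230.264 + 1422.8352 + 1212.7071
qu = 4865.81 kPa


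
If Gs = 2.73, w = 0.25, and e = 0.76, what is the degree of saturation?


Using S = Gs * w / e
S = 2.73 * 0.25 / 0.76
S = 0.898


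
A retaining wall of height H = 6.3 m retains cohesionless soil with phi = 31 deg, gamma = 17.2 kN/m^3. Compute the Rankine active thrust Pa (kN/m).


Compute active earth pressure coefficient:
Ka = tan^2(45 - phi/2) = tan^2(29.5) = 0.320099
Compute active force:
Pa = 0.5 * Ka * gamma * H^2
Pa = 0.5 * 0.320099 * 17.2 * 6.3^2
Pa = 109.26 kN/m


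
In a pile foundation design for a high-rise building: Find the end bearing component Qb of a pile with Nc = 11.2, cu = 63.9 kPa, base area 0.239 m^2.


Using Qb = Nc * cu * Ab
Qb = 11.2 * 63.9 * 0.239
Qb = 171.05 kN


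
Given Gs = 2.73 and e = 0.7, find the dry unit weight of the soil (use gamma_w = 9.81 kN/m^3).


Result: 15.754 kN/m^3

Derivation:
Using gamma_d = Gs * gamma_w / (1 + e)
gamma_d = 2.73 * 9.81 / (1 + 0.7)
gamma_d = 2.73 * 9.81 / 1.7
gamma_d = 15.754 kN/m^3


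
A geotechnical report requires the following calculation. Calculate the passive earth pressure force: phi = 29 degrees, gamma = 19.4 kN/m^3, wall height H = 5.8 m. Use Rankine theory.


Result: 940.44 kN/m

Derivation:
Compute passive earth pressure coefficient:
Kp = tan^2(45 + phi/2) = tan^2(59.5) = 2.88206
Compute passive force:
Pp = 0.5 * Kp * gamma * H^2
Pp = 0.5 * 2.88206 * 19.4 * 5.8^2
Pp = 940.44 kN/m


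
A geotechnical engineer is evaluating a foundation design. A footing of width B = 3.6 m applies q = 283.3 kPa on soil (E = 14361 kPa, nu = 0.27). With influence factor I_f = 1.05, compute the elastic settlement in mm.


Result: 69.132 mm

Derivation:
Using Se = q * B * (1 - nu^2) * I_f / E
1 - nu^2 = 1 - 0.27^2 = 0.9271
Se = 283.3 * 3.6 * 0.9271 * 1.05 / 14361
Se = 0.069132 m
Convert to mm: Se = 0.069132 * 1000 = 69.132 mm


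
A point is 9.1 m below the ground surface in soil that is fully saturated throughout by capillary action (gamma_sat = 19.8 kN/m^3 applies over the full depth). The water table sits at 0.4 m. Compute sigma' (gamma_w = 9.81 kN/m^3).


Result: 94.83 kPa

Derivation:
Total stress = gamma_sat * depth
sigma = 19.8 * 9.1 = 180.18 kPa
Pore water pressure u = gamma_w * (depth - d_wt)
u = 9.81 * (9.1 - 0.4) = 85.347 kPa
Effective stress = sigma - u
sigma' = 180.18 - 85.347 = 94.83 kPa


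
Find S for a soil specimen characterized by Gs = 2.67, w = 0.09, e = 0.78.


Using S = Gs * w / e
S = 2.67 * 0.09 / 0.78
S = 0.3081
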